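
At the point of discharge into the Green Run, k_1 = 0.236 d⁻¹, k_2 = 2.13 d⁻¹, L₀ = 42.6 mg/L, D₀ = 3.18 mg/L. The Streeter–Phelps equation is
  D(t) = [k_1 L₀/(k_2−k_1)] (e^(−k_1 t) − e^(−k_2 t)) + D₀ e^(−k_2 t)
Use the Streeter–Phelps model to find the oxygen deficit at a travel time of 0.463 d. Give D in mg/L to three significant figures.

k_1 L₀/(k_2−k_1) = 0.236×42.6/(2.13−0.236) = 10.05/1.894 = 5.308 mg/L.
e^(−k_1 t) = e^(−0.236×0.4630) = 0.8965; e^(−k_2 t) = e^(−2.13×0.4630) = 0.3730.
D = 5.308 × (0.8965 − 0.3730) + 3.18 × 0.3730 = 2.779 + 1.186 = 3.965 mg/L.

D ≈ 3.96 mg/L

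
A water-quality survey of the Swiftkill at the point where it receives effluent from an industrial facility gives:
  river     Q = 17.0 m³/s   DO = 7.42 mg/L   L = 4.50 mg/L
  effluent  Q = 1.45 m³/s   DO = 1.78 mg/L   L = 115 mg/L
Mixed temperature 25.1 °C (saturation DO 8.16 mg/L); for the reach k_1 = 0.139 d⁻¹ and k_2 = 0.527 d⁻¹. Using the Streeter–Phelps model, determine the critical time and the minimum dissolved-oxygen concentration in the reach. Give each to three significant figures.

t_c ≈ 2.69 d; minimum DO ≈ 5.77 mg/L

Mixed DO = (17.0×7.42 + 1.45×1.78)/(17.0+1.45) = 128.7/18.45 = 6.977 mg/L.
Mixed L₀ = (17.0×4.50 + 1.45×115)/(18.45) = 243.2/18.45 = 13.18 mg/L.
Initial deficit D₀ = C_s − DO₀ = 8.16 − 6.977 = 1.183 mg/L.
t_c = (1/0.3880) ln[(0.527/0.139)(1 − 1.183×0.3880/(0.139×13.18))] = 2.577 × ln(2.842) = 2.692 d.
D_c = (0.139/0.527) × 13.18 × e^(−0.139×2.692) = 0.2638 × 13.18 × 0.6879 = 2.392 mg/L.
Minimum DO = 8.16 − 2.392 = 5.768 mg/L.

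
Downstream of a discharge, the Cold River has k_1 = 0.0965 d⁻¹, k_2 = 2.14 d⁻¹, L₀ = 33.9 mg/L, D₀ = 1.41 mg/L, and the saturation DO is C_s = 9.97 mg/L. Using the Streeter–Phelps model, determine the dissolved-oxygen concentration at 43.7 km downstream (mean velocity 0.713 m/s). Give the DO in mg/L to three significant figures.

Travel time t = x/v = 43.7 km / (0.713 m/s) = 43700 m / 0.713 m/s = 61290 s = 0.7094 d.
k_1 L₀/(k_2−k_1) = 0.0965×33.9/(2.14−0.0965) = 3.271/2.044 = 1.601 mg/L.
e^(−k_1 t) = e^(−0.0965×0.7094) = 0.9338; e^(−k_2 t) = e^(−2.14×0.7094) = 0.2191.
D = 1.601 × (0.9338 − 0.2191) + 1.41 × 0.2191 = 1.144 + 0.3090 = 1.453 mg/L.
DO = C_s − D = 9.97 − 1.453 = 8.517 mg/L.

DO ≈ 8.52 mg/L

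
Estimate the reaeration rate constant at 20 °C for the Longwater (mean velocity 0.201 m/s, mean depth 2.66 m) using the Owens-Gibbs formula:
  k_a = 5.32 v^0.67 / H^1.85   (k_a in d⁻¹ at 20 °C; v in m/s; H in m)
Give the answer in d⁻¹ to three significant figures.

k_a ≈ 0.297 d⁻¹

k_a = 5.32 × 0.201^0.67 / 2.66^1.85 = 5.32 × 0.3413 / 6.110 = 0.2972 d⁻¹.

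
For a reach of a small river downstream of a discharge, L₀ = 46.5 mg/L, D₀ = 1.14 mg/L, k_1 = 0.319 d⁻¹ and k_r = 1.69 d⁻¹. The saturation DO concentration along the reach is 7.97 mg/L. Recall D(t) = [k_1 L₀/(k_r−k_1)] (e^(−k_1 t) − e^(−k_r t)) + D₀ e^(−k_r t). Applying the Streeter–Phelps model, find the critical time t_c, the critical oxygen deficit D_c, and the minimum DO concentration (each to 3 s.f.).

With k_r/k_1 = 5.298 and 1 − D₀(k_r−k_1)/(k_1 L₀) = 0.8946,
t_c = ln(5.298 × 0.8946) / (1.69 − 0.319) = ln(4.740) / 1.371 = 1.556/1.371 = 1.135 d.
D_c = (k_1/k_r) L₀ e^(−k_1 t_c) = (0.319/1.69) × 46.5 × e^(−0.319×1.135) = 0.1888 × 46.5 × 0.6963 = 6.111 mg/L.
Minimum DO = C_s − D_c = 7.97 − 6.111 = 1.859 mg/L.

t_c ≈ 1.13 d; D_c ≈ 6.11 mg/L; min DO ≈ 1.86 mg/L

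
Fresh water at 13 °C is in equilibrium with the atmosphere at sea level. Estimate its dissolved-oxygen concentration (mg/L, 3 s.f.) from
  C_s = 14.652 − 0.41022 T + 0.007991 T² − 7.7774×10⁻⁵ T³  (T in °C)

C_s ≈ 10.5 mg/L

C_s = 14.652 − 0.41022×13 + 0.007991×13² − 7.7774×10⁻⁵×13³ = 10.50 mg/L.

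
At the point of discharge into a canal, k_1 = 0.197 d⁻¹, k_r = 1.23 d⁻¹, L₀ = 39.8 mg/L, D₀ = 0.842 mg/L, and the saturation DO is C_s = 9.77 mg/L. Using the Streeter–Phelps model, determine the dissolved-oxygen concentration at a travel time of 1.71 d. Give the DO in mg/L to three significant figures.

DO ≈ 5.17 mg/L

k_1 L₀/(k_r−k_1) = 0.197×39.8/(1.23−0.197) = 7.841/1.033 = 7.590 mg/L.
e^(−k_1 t) = e^(−0.197×1.710) = 0.7140; e^(−k_r t) = e^(−1.23×1.710) = 0.1221.
D = 7.590 × (0.7140 − 0.1221) + 0.842 × 0.1221 = 4.493 + 0.1028 = 4.596 mg/L.
DO = C_s − D = 9.77 − 4.596 = 5.174 mg/L.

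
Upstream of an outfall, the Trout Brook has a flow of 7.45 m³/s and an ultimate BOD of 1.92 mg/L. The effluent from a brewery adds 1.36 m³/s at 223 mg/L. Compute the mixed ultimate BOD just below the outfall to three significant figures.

Flow-weighted mixing: C = (Q_r C_r + Q_w C_w)/(Q_r + Q_w)
= (7.45×1.92 + 1.36×223)/(7.45 + 1.36) = 317.6/8.810 = 36.05 mg/L.

36.0 mg/L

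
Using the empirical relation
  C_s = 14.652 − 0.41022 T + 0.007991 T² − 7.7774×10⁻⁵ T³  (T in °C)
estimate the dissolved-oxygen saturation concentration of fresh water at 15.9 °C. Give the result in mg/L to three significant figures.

C_s ≈ 9.84 mg/L

C_s = 14.652 − 0.41022×15.9 + 0.007991×15.9² − 7.7774×10⁻⁵×15.9³ = 9.837 mg/L.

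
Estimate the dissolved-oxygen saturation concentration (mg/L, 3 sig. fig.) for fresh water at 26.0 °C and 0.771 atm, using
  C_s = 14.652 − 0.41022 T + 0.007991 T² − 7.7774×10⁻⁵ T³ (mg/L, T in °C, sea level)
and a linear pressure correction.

At sea level: C_s = 14.652 − 0.41022×26.0 + 0.007991×26.0² − 7.7774×10⁻⁵×26.0³ = 8.021 mg/L.
Pressure correction: C_s' = 8.021 × 0.771 = 6.184 mg/L.

C_s ≈ 6.18 mg/L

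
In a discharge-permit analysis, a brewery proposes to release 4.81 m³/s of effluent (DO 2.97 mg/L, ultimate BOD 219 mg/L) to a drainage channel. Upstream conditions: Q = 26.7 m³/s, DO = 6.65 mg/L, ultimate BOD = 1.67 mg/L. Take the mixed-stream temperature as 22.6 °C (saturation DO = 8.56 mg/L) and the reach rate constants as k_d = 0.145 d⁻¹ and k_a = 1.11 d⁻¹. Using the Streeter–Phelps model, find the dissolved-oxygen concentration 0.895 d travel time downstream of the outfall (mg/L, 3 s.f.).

DO ≈ 4.98 mg/L

Mixed DO = (26.7×6.65 + 4.81×2.97)/(26.7+4.81) = 191.8/31.51 = 6.088 mg/L.
Mixed L₀ = (26.7×1.67 + 4.81×219)/(31.51) = 1098/31.51 = 34.85 mg/L.
Initial deficit D₀ = C_s − DO₀ = 8.56 − 6.088 = 2.472 mg/L.
D(0.895) = [0.145×34.85/(1.11−0.145)](e^(−0.145×0.895) − e^(−1.11×0.895)) + 2.472 e^(−1.11×0.895)
= 5.236 × (0.8783 − 0.3703) + 2.472 × 0.3703 = 3.575 mg/L.
DO = 8.56 − 3.575 = 4.985 mg/L.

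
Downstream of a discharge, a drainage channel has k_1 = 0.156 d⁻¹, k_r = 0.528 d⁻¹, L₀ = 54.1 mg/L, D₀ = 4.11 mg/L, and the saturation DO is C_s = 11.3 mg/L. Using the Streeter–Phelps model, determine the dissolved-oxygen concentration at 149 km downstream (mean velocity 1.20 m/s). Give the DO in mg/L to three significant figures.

DO ≈ 1.87 mg/L

Travel time t = x/v = 149 km / (1.20 m/s) = 149000 m / 1.20 m/s = 124200 s = 1.437 d.
k_1 L₀/(k_r−k_1) = 0.156×54.1/(0.528−0.156) = 8.440/0.3720 = 22.69 mg/L.
e^(−k_1 t) = e^(−0.156×1.437) = 0.7992; e^(−k_r t) = e^(−0.528×1.437) = 0.4682.
D = 22.69 × (0.7992 − 0.4682) + 4.11 × 0.4682 = 7.508 + 1.924 = 9.432 mg/L.
DO = C_s − D = 11.3 − 9.432 = 1.868 mg/L.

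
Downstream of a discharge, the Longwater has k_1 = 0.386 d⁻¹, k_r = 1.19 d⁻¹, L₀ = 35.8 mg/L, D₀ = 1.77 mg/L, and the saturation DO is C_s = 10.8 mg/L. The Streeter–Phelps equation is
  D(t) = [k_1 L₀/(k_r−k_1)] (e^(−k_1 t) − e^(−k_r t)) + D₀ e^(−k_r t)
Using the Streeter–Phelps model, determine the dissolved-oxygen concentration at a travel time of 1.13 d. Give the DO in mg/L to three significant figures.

k_1 L₀/(k_r−k_1) = 0.386×35.8/(1.19−0.386) = 13.82/0.8040 = 17.19 mg/L.
e^(−k_1 t) = e^(−0.386×1.130) = 0.6465; e^(−k_r t) = e^(−1.19×1.130) = 0.2606.
D = 17.19 × (0.6465 − 0.2606) + 1.77 × 0.2606 = 6.632 + 0.4613 = 7.094 mg/L.
DO = C_s − D = 10.8 − 7.094 = 3.706 mg/L.

DO ≈ 3.71 mg/L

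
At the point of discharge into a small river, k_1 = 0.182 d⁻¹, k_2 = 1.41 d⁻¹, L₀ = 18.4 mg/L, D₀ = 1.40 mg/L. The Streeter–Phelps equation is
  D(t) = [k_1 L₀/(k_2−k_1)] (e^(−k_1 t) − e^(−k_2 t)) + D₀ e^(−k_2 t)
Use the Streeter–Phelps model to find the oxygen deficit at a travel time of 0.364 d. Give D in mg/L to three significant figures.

D ≈ 1.76 mg/L

k_1 L₀/(k_2−k_1) = 0.182×18.4/(1.41−0.182) = 3.349/1.228 = 2.727 mg/L.
e^(−k_1 t) = e^(−0.182×0.3640) = 0.9359; e^(−k_2 t) = e^(−1.41×0.3640) = 0.5986.
D = 2.727 × (0.9359 − 0.5986) + 1.40 × 0.5986 = 0.9200 + 0.8380 = 1.758 mg/L.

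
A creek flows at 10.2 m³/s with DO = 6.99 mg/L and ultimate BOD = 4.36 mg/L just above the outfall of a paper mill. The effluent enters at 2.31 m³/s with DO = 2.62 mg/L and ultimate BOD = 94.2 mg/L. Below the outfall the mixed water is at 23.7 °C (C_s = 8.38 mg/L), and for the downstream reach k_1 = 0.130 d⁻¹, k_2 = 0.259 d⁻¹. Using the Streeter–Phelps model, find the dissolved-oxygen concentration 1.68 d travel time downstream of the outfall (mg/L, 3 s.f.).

Mixed DO = (10.2×6.99 + 2.31×2.62)/(10.2+2.31) = 77.35/12.51 = 6.183 mg/L.
Mixed L₀ = (10.2×4.36 + 2.31×94.2)/(12.51) = 262.1/12.51 = 20.95 mg/L.
Initial deficit D₀ = C_s − DO₀ = 8.38 − 6.183 = 2.197 mg/L.
D(1.68) = [0.130×20.95/(0.259−0.130)](e^(−0.130×1.68) − e^(−0.259×1.68)) + 2.197 e^(−0.259×1.68)
= 21.11 × (0.8038 − 0.6472) + 2.197 × 0.6472 = 4.728 mg/L.
DO = 8.38 − 4.728 = 3.652 mg/L.

DO ≈ 3.65 mg/L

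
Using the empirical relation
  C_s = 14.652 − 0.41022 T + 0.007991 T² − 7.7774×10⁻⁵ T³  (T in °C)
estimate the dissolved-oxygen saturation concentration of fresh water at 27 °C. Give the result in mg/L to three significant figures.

C_s ≈ 7.87 mg/L

C_s = 14.652 − 0.41022×27 + 0.007991×27² − 7.7774×10⁻⁵×27³ = 7.871 mg/L.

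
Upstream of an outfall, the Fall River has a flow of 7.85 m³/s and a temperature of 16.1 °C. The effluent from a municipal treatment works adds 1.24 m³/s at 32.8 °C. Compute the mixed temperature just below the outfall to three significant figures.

18.4 °C

Flow-weighted mixing: C = (Q_r C_r + Q_w C_w)/(Q_r + Q_w)
= (7.85×16.1 + 1.24×32.8)/(7.85 + 1.24) = 167.1/9.090 = 18.38 °C.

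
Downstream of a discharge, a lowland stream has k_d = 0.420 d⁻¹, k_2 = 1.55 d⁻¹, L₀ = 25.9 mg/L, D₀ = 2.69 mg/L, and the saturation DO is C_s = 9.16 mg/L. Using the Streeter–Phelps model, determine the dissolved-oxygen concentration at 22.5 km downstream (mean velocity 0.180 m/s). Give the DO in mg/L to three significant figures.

DO ≈ 4.65 mg/L

Travel time t = x/v = 22.5 km / (0.180 m/s) = 22500 m / 0.180 m/s = 125000 s = 1.447 d.
k_d L₀/(k_2−k_d) = 0.420×25.9/(1.55−0.420) = 10.88/1.130 = 9.627 mg/L.
e^(−k_d t) = e^(−0.420×1.447) = 0.5446; e^(−k_2 t) = e^(−1.55×1.447) = 0.1062.
D = 9.627 × (0.5446 − 0.1062) + 2.69 × 0.1062 = 4.221 + 0.2857 = 4.506 mg/L.
DO = C_s − D = 9.16 − 4.506 = 4.654 mg/L.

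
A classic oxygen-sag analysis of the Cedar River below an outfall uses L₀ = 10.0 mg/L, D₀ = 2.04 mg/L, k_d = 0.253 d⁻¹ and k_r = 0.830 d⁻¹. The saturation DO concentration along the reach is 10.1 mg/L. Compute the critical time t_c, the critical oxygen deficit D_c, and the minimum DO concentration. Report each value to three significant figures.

With k_r/k_d = 3.281 and 1 − D₀(k_r−k_d)/(k_d L₀) = 0.5348,
t_c = ln(3.281 × 0.5348) / (0.830 − 0.253) = ln(1.754) / 0.5770 = 0.5621/0.5770 = 0.9741 d.
L(t_c) = L₀ e^(−k_d t_c) = 10.0 × 0.7816 = 7.816 mg/L, and at the critical point k_r D_c = k_d L, so D_c = (0.253/0.830) × 7.816 = 2.382 mg/L.
Minimum DO = C_s − D_c = 10.1 − 2.382 = 7.718 mg/L.

t_c ≈ 0.974 d; D_c ≈ 2.38 mg/L; min DO ≈ 7.72 mg/L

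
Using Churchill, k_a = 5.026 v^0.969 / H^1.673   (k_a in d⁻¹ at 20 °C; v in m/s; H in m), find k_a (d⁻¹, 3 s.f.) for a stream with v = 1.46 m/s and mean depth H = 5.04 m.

k_a ≈ 0.485 d⁻¹

k_a = 5.026 × 1.46^0.969 / 5.04^1.673 = 5.026 × 1.443 / 14.97 = 0.4845 d⁻¹.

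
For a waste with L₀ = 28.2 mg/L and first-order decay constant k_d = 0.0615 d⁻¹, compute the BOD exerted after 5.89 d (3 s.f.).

y_t = L₀(1 − e^(−k_d t)) = 28.2 × (1 − e^(−0.0615×5.89))
= 28.2 × (1 − 0.6961) = 28.2 × 0.3039 = 8.569 mg/L.

y ≈ 8.57 mg/L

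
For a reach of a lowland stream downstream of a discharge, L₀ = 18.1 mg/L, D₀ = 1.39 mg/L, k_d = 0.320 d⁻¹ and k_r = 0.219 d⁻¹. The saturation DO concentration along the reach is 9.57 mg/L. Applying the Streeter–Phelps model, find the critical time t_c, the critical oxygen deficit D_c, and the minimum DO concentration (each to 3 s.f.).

t_c ≈ 3.52 d; D_c ≈ 8.58 mg/L; min DO ≈ 0.990 mg/L

At the critical point dD/dt = 0, so k_d L₀ e^(−k_d t) = k_r D. Substituting D(t) from the Streeter–Phelps equation and solving for t gives
t_c = ln[(k_r/k_d)(1 − D₀(k_r−k_d)/(k_d L₀))] / (k_r−k_d).
Here k_r−k_d = -0.1010 d⁻¹ and 1 − D₀(k_r−k_d)/(k_d L₀) = 1 − 1.39×-0.1010/(0.320×18.1) = 1.024, so
t_c = ln(0.6844 × 1.024) / -0.1010 = -0.3553 / -0.1010 = 3.518 d.
D_c = (k_d/k_r) L₀ e^(−k_d t_c) = (0.320/0.219) × 18.1 × e^(−0.320×3.518) = 1.461 × 18.1 × 0.3244 = 8.580 mg/L.
Minimum DO = C_s − D_c = 9.57 − 8.580 = 0.9898 mg/L.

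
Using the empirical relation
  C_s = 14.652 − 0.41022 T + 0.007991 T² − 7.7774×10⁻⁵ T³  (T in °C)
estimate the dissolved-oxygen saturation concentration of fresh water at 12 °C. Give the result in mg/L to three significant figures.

C_s ≈ 10.7 mg/L

C_s = 14.652 − 0.41022×12 + 0.007991×12² − 7.7774×10⁻⁵×12³ = 10.75 mg/L.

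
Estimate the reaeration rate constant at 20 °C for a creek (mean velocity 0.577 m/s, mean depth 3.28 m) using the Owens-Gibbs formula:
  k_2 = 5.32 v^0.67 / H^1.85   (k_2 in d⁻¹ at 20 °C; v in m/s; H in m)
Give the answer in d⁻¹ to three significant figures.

k_2 ≈ 0.409 d⁻¹

k_2 = 5.32 × 0.577^0.67 / 3.28^1.85 = 5.32 × 0.6918 / 9.003 = 0.4088 d⁻¹.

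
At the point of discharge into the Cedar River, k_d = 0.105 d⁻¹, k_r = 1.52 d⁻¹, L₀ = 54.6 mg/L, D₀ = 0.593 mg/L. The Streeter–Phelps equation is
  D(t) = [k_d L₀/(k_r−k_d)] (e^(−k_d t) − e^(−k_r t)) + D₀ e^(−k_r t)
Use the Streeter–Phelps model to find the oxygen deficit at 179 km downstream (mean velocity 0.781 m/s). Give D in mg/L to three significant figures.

Travel time t = x/v = 179 km / (0.781 m/s) = 179000 m / 0.781 m/s = 229200 s = 2.653 d.
k_d L₀/(k_r−k_d) = 0.105×54.6/(1.52−0.105) = 5.733/1.415 = 4.052 mg/L.
e^(−k_d t) = e^(−0.105×2.653) = 0.7569; e^(−k_r t) = e^(−1.52×2.653) = 0.01774.
D = 4.052 × (0.7569 − 0.01774) + 0.593 × 0.01774 = 2.995 + 0.01052 = 3.005 mg/L.

D ≈ 3.01 mg/L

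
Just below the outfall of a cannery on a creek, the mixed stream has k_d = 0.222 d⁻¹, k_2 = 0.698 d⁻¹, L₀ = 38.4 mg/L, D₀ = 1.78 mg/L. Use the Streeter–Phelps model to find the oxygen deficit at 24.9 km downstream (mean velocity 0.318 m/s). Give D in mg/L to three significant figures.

Travel time t = x/v = 24.9 km / (0.318 m/s) = 24900 m / 0.318 m/s = 78300 s = 0.9063 d.
k_d L₀/(k_2−k_d) = 0.222×38.4/(0.698−0.222) = 8.525/0.4760 = 17.91 mg/L.
e^(−k_d t) = e^(−0.222×0.9063) = 0.8178; e^(−k_2 t) = e^(−0.698×0.9063) = 0.5312.
D = 17.91 × (0.8178 − 0.5312) + 1.78 × 0.5312 = 5.132 + 0.9456 = 6.077 mg/L.

D ≈ 6.08 mg/L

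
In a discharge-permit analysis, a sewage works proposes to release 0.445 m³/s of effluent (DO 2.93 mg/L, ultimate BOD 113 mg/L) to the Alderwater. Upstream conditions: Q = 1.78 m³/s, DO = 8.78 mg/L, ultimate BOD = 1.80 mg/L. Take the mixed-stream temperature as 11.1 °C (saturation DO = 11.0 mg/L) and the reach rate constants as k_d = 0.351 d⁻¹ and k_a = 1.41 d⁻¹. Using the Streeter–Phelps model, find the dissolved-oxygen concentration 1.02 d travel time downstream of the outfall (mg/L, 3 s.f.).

Mixed DO = (1.78×8.78 + 0.445×2.93)/(1.78+0.445) = 16.93/2.225 = 7.610 mg/L.
Mixed L₀ = (1.78×1.80 + 0.445×113)/(2.225) = 53.49/2.225 = 24.04 mg/L.
Initial deficit D₀ = C_s − DO₀ = 11.0 − 7.610 = 3.390 mg/L.
D(1.02) = [0.351×24.04/(1.41−0.351)](e^(−0.351×1.02) − e^(−1.41×1.02)) + 3.390 e^(−1.41×1.02)
= 7.968 × (0.6991 − 0.2374) + 3.390 × 0.2374 = 4.483 mg/L.
DO = 11.0 − 4.483 = 6.517 mg/L.

DO ≈ 6.52 mg/L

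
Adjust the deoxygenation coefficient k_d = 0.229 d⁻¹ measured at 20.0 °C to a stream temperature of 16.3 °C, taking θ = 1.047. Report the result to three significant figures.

k_d(T₂) = k_d(T₁) · θ^(T₂−T₁) = 0.229 × 1.047^(16.3−20.0)
= 0.229 × 1.047^-3.70 = 0.229 × 0.8437 = 0.1932 d⁻¹.

k_d ≈ 0.193 d⁻¹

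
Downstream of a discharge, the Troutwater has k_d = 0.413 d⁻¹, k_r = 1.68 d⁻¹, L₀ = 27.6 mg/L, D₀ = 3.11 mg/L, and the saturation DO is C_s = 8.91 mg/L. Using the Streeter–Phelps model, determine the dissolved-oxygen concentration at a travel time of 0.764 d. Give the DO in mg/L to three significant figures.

DO ≈ 3.98 mg/L

k_d L₀/(k_r−k_d) = 0.413×27.6/(1.68−0.413) = 11.40/1.267 = 8.997 mg/L.
e^(−k_d t) = e^(−0.413×0.7640) = 0.7294; e^(−k_r t) = e^(−1.68×0.7640) = 0.2771.
D = 8.997 × (0.7294 − 0.2771) + 3.11 × 0.2771 = 4.070 + 0.8617 = 4.931 mg/L.
DO = C_s − D = 8.91 − 4.931 = 3.979 mg/L.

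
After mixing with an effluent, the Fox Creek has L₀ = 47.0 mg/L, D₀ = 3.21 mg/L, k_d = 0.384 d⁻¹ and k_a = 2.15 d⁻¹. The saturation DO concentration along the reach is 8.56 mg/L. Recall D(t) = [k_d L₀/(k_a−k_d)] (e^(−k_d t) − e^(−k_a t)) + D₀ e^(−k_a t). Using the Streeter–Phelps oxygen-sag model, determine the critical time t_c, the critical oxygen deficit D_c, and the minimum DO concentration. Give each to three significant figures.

t_c ≈ 0.762 d; D_c ≈ 6.27 mg/L; min DO ≈ 2.29 mg/L

t_c = [1/(k_a−k_d)] ln[(k_a/k_d)(1 − D₀(k_a−k_d)/(k_d L₀))]
= [1/(2.15−0.384)] ln[(2.15/0.384)(1 − 3.21×1.766/(0.384×47.0))]
= (1/1.766) ln[5.599 × 0.6859] = 0.5663 × ln(3.840) = 0.5663 × 1.346 = 0.7619 d.
D_c = (k_d/k_a) L₀ e^(−k_d t_c) = (0.384/2.15) × 47.0 × e^(−0.384×0.7619) = 0.1786 × 47.0 × 0.7463 = 6.265 mg/L.
Minimum DO = C_s − D_c = 8.56 − 6.265 = 2.295 mg/L.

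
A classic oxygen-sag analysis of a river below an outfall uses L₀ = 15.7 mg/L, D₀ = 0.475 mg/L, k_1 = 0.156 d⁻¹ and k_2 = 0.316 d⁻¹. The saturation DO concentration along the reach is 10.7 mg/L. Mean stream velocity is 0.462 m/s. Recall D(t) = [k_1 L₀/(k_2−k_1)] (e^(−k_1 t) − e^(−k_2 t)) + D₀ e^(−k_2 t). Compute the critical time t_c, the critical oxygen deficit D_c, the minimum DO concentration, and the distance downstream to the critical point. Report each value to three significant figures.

t_c ≈ 4.21 d; D_c ≈ 4.02 mg/L; min DO ≈ 6.68 mg/L; x_c ≈ 168 km

At the critical point dD/dt = 0, so k_1 L₀ e^(−k_1 t) = k_2 D. Substituting D(t) from the Streeter–Phelps equation and solving for t gives
t_c = ln[(k_2/k_1)(1 − D₀(k_2−k_1)/(k_1 L₀))] / (k_2−k_1).
Here k_2−k_1 = 0.1600 d⁻¹ and 1 − D₀(k_2−k_1)/(k_1 L₀) = 1 − 0.475×0.1600/(0.156×15.7) = 0.9690, so
t_c = ln(2.026 × 0.9690) / 0.1600 = 0.6744 / 0.1600 = 4.215 d.
L(t_c) = L₀ e^(−k_1 t_c) = 15.7 × 0.5181 = 8.135 mg/L, and at the critical point k_2 D_c = k_1 L, so D_c = (0.156/0.316) × 8.135 = 4.016 mg/L.
Minimum DO = C_s − D_c = 10.7 − 4.016 = 6.684 mg/L.
x_c = v t_c = 0.462 m/s × 4.215 d × 86400 s/d = 168200 m ≈ 168 km.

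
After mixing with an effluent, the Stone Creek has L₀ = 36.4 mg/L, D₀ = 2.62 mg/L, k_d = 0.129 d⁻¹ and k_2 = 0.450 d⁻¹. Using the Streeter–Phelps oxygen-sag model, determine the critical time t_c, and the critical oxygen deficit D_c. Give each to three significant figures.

t_c ≈ 3.28 d; D_c ≈ 6.84 mg/L

At the critical point dD/dt = 0, so k_d L₀ e^(−k_d t) = k_2 D. Substituting D(t) from the Streeter–Phelps equation and solving for t gives
t_c = ln[(k_2/k_d)(1 − D₀(k_2−k_d)/(k_d L₀))] / (k_2−k_d).
Here k_2−k_d = 0.3210 d⁻¹ and 1 − D₀(k_2−k_d)/(k_d L₀) = 1 − 2.62×0.3210/(0.129×36.4) = 0.8209, so
t_c = ln(3.488 × 0.8209) / 0.3210 = 1.052 / 0.3210 = 3.277 d.
L(t_c) = L₀ e^(−k_d t_c) = 36.4 × 0.6552 = 23.85 mg/L, and at the critical point k_2 D_c = k_d L, so D_c = (0.129/0.450) × 23.85 = 6.837 mg/L.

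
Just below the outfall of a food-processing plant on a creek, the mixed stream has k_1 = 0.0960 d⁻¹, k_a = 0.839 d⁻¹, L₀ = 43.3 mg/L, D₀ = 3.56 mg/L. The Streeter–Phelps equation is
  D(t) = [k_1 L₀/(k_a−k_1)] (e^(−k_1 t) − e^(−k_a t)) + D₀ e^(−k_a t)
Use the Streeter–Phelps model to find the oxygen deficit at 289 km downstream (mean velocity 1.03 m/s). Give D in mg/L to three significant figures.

Travel time t = x/v = 289 km / (1.03 m/s) = 289000 m / 1.03 m/s = 280600 s = 3.247 d.
k_1 L₀/(k_a−k_1) = 0.0960×43.3/(0.839−0.0960) = 4.157/0.7430 = 5.595 mg/L.
e^(−k_1 t) = e^(−0.0960×3.247) = 0.7322; e^(−k_a t) = e^(−0.839×3.247) = 0.06557.
D = 5.595 × (0.7322 − 0.06557) + 3.56 × 0.06557 = 3.729 + 0.2334 = 3.963 mg/L.

D ≈ 3.96 mg/L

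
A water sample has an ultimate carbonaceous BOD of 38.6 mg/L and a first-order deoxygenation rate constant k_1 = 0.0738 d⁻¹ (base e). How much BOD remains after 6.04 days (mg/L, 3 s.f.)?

L ≈ 24.7 mg/L

L_t = L₀ e^(−k_1 t) = 38.6 × e^(−0.0738×6.04) = 38.6 × 0.6403 = 24.72 mg/L.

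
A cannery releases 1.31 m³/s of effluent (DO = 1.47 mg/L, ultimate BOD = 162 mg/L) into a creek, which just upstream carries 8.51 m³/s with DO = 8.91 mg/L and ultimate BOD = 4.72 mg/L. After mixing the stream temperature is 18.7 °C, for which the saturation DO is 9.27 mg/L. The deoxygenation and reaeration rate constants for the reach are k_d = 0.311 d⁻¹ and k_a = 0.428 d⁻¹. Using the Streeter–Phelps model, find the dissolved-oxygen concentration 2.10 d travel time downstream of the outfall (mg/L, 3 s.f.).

DO ≈ 0.974 mg/L

Mixed DO = (8.51×8.91 + 1.31×1.47)/(8.51+1.31) = 77.75/9.820 = 7.917 mg/L.
Mixed L₀ = (8.51×4.72 + 1.31×162)/(9.820) = 252.4/9.820 = 25.70 mg/L.
Initial deficit D₀ = C_s − DO₀ = 9.27 − 7.917 = 1.353 mg/L.
D(2.10) = [0.311×25.70/(0.428−0.311)](e^(−0.311×2.10) − e^(−0.428×2.10)) + 1.353 e^(−0.428×2.10)
= 68.32 × (0.5204 − 0.4071) + 1.353 × 0.4071 = 8.296 mg/L.
DO = 9.27 − 8.296 = 0.9742 mg/L.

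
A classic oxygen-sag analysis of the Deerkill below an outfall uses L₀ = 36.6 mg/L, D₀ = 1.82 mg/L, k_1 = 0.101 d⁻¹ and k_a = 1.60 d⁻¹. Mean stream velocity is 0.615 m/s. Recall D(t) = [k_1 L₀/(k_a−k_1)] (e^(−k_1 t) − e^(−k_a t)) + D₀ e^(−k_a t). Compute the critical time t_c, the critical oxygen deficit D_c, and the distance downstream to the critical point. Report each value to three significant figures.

t_c ≈ 0.949 d; D_c ≈ 2.10 mg/L; x_c ≈ 50.4 km

At the critical point dD/dt = 0, so k_1 L₀ e^(−k_1 t) = k_a D. Substituting D(t) from the Streeter–Phelps equation and solving for t gives
t_c = ln[(k_a/k_1)(1 − D₀(k_a−k_1)/(k_1 L₀))] / (k_a−k_1).
Here k_a−k_1 = 1.499 d⁻¹ and 1 − D₀(k_a−k_1)/(k_1 L₀) = 1 − 1.82×1.499/(0.101×36.6) = 0.2620, so
t_c = ln(15.84 × 0.2620) / 1.499 = 1.423 / 1.499 = 0.9494 d.
L(t_c) = L₀ e^(−k_1 t_c) = 36.6 × 0.9086 = 33.25 mg/L, and at the critical point k_a D_c = k_1 L, so D_c = (0.101/1.60) × 33.25 = 2.099 mg/L.
x_c = v t_c = 0.615 m/s × 0.9494 d × 86400 s/d = 50450 m ≈ 50.4 km.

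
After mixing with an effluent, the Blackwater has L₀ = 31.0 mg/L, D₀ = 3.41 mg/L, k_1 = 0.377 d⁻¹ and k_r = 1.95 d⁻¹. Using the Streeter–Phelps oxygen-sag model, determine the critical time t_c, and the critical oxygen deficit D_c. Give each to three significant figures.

At the critical point dD/dt = 0, so k_1 L₀ e^(−k_1 t) = k_r D. Substituting D(t) from the Streeter–Phelps equation and solving for t gives
t_c = ln[(k_r/k_1)(1 − D₀(k_r−k_1)/(k_1 L₀))] / (k_r−k_1).
Here k_r−k_1 = 1.573 d⁻¹ and 1 − D₀(k_r−k_1)/(k_1 L₀) = 1 − 3.41×1.573/(0.377×31.0) = 0.5410, so
t_c = ln(5.172 × 0.5410) / 1.573 = 1.029 / 1.573 = 0.6542 d.
D_c = (k_1/k_r) L₀ e^(−k_1 t_c) = (0.377/1.95) × 31.0 × e^(−0.377×0.6542) = 0.1933 × 31.0 × 0.7814 = 4.683 mg/L.

t_c ≈ 0.654 d; D_c ≈ 4.68 mg/L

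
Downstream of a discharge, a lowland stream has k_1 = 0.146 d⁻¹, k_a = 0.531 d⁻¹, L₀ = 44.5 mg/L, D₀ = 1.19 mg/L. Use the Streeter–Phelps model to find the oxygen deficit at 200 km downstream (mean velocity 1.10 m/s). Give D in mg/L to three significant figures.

Travel time t = x/v = 200 km / (1.10 m/s) = 200000 m / 1.10 m/s = 181800 s = 2.104 d.
k_1 L₀/(k_a−k_1) = 0.146×44.5/(0.531−0.146) = 6.497/0.3850 = 16.88 mg/L.
e^(−k_1 t) = e^(−0.146×2.104) = 0.7355; e^(−k_a t) = e^(−0.531×2.104) = 0.3271.
D = 16.88 × (0.7355 − 0.3271) + 1.19 × 0.3271 = 6.891 + 0.3893 = 7.280 mg/L.

D ≈ 7.28 mg/L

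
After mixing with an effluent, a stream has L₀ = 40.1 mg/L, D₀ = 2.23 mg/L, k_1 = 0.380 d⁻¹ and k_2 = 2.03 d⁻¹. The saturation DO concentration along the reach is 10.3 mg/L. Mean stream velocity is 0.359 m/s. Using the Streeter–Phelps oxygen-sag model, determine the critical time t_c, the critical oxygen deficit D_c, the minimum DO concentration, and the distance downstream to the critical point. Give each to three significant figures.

t_c ≈ 0.848 d; D_c ≈ 5.44 mg/L; min DO ≈ 4.86 mg/L; x_c ≈ 26.3 km

t_c = [1/(k_2−k_1)] ln[(k_2/k_1)(1 − D₀(k_2−k_1)/(k_1 L₀))]
= [1/(2.03−0.380)] ln[(2.03/0.380)(1 − 2.23×1.650/(0.380×40.1))]
= (1/1.650) ln[5.342 × 0.7585] = 0.6061 × ln(4.052) = 0.6061 × 1.399 = 0.8480 d.
D_c = (k_1/k_2) L₀ e^(−k_1 t_c) = (0.380/2.03) × 40.1 × e^(−0.380×0.8480) = 0.1872 × 40.1 × 0.7245 = 5.439 mg/L.
Minimum DO = C_s − D_c = 10.3 − 5.439 = 4.861 mg/L.
x_c = v t_c = 0.359 m/s × 0.8480 d × 86400 s/d = 26300 m ≈ 26.3 km.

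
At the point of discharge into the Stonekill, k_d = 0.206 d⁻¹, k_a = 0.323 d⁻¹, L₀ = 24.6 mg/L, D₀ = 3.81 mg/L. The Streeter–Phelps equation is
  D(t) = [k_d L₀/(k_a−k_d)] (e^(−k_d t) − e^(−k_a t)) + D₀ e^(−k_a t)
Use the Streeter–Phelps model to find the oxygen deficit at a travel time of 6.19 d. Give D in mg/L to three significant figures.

k_d L₀/(k_a−k_d) = 0.206×24.6/(0.323−0.206) = 5.068/0.1170 = 43.31 mg/L.
e^(−k_d t) = e^(−0.206×6.190) = 0.2794; e^(−k_a t) = e^(−0.323×6.190) = 0.1354.
D = 43.31 × (0.2794 − 0.1354) + 3.81 × 0.1354 = 6.236 + 0.5160 = 6.752 mg/L.

D ≈ 6.75 mg/L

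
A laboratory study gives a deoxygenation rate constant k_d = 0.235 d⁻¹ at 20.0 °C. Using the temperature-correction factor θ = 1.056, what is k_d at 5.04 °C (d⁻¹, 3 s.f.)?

k_d(T₂) = k_d(T₁) · θ^(T₂−T₁) = 0.235 × 1.056^(5.04−20.0)
= 0.235 × 1.056^-15.0 = 0.235 × 0.4426 = 0.1040 d⁻¹.

k_d ≈ 0.104 d⁻¹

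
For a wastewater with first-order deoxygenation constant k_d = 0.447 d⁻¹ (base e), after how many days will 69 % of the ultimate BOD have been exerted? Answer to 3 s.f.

t ≈ 2.62 d

y/L₀ = 1 − e^(−k_d t) = 0.69 ⇒ e^(−k_d t) = 0.310
t = −ln(0.310) / 0.447 = 1.171 / 0.447 = 2.620 d.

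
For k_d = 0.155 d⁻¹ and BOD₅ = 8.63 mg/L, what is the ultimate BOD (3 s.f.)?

L₀ ≈ 16.0 mg/L

BOD₅ = L₀(1 − e^(−5k_d)) ⇒ L₀ = BOD₅ / (1 − e^(−5×0.155))
= 8.63 / (1 − 0.4607) = 8.63 / 0.5393 = 16.00 mg/L.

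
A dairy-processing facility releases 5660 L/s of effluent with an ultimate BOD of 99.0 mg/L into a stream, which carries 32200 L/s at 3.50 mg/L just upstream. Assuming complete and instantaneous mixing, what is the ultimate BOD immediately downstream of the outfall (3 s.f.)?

Flow-weighted mixing: C = (Q_r C_r + Q_w C_w)/(Q_r + Q_w)
= (32200×3.50 + 5660×99.0)/(32200 + 5660) = 673000/37860 = 17.78 mg/L.

17.8 mg/L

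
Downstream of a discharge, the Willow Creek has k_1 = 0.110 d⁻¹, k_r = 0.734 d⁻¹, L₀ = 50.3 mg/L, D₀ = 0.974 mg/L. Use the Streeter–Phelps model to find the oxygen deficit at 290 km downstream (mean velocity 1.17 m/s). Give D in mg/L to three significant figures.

Travel time t = x/v = 290 km / (1.17 m/s) = 290000 m / 1.17 m/s = 247900 s = 2.869 d.
k_1 L₀/(k_r−k_1) = 0.110×50.3/(0.734−0.110) = 5.533/0.6240 = 8.867 mg/L.
e^(−k_1 t) = e^(−0.110×2.869) = 0.7294; e^(−k_r t) = e^(−0.734×2.869) = 0.1218.
D = 8.867 × (0.7294 − 0.1218) + 0.974 × 0.1218 = 5.388 + 0.1186 = 5.506 mg/L.

D ≈ 5.51 mg/L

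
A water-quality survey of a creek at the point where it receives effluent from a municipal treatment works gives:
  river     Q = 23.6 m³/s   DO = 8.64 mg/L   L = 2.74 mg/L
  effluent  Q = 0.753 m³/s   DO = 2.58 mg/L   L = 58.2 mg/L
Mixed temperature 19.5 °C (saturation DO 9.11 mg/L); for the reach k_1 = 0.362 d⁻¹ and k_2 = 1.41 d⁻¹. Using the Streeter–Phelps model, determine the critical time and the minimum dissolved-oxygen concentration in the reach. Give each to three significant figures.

Mixed DO = (23.6×8.64 + 0.753×2.58)/(23.6+0.753) = 205.8/24.35 = 8.453 mg/L.
Mixed L₀ = (23.6×2.74 + 0.753×58.2)/(24.35) = 108.5/24.35 = 4.455 mg/L.
Initial deficit D₀ = C_s − DO₀ = 9.11 − 8.453 = 0.6574 mg/L.
t_c = (1/1.048) ln[(1.41/0.362)(1 − 0.6574×1.048/(0.362×4.455))] = 0.9542 × ln(2.231) = 0.7657 d.
D_c = (0.362/1.41) × 4.455 × e^(−0.362×0.7657) = 0.2567 × 4.455 × 0.7579 = 0.8668 mg/L.
Minimum DO = 9.11 − 0.8668 = 8.243 mg/L.

t_c ≈ 0.766 d; minimum DO ≈ 8.24 mg/L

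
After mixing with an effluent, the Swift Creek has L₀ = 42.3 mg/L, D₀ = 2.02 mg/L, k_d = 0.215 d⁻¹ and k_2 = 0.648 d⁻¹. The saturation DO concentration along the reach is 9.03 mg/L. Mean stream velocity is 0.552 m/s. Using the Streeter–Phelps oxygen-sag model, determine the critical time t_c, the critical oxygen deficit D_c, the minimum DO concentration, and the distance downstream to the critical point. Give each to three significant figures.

t_c ≈ 2.31 d; D_c ≈ 8.53 mg/L; min DO ≈ 0.497 mg/L; x_c ≈ 110 km

At the critical point dD/dt = 0, so k_d L₀ e^(−k_d t) = k_2 D. Substituting D(t) from the Streeter–Phelps equation and solving for t gives
t_c = ln[(k_2/k_d)(1 − D₀(k_2−k_d)/(k_d L₀))] / (k_2−k_d).
Here k_2−k_d = 0.4330 d⁻¹ and 1 − D₀(k_2−k_d)/(k_d L₀) = 1 − 2.02×0.4330/(0.215×42.3) = 0.9038, so
t_c = ln(3.014 × 0.9038) / 0.4330 = 1.002 / 0.4330 = 2.314 d.
L(t_c) = L₀ e^(−k_d t_c) = 42.3 × 0.6080 = 25.72 mg/L, and at the critical point k_2 D_c = k_d L, so D_c = (0.215/0.648) × 25.72 = 8.533 mg/L.
Minimum DO = C_s − D_c = 9.03 − 8.533 = 0.4970 mg/L.
x_c = v t_c = 0.552 m/s × 2.314 d × 86400 s/d = 110400 m ≈ 110 km.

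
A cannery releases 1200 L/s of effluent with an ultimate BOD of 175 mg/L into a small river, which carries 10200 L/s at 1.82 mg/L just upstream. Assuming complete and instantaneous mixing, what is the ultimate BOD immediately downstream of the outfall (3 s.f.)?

20.0 mg/L

Flow-weighted mixing: C = (Q_r C_r + Q_w C_w)/(Q_r + Q_w)
= (10200×1.82 + 1200×175)/(10200 + 1200) = 228600/11400 = 20.05 mg/L.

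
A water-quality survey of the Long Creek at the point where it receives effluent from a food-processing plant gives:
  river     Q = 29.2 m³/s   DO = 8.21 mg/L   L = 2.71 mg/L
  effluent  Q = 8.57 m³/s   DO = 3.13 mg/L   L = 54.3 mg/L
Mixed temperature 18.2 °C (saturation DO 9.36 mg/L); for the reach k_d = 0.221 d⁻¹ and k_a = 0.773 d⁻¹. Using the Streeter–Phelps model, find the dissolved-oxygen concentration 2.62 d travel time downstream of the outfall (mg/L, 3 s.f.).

Mixed DO = (29.2×8.21 + 8.57×3.13)/(29.2+8.57) = 266.6/37.77 = 7.057 mg/L.
Mixed L₀ = (29.2×2.71 + 8.57×54.3)/(37.77) = 544.5/37.77 = 14.42 mg/L.
Initial deficit D₀ = C_s − DO₀ = 9.36 − 7.057 = 2.303 mg/L.
D(2.62) = [0.221×14.42/(0.773−0.221)](e^(−0.221×2.62) − e^(−0.773×2.62)) + 2.303 e^(−0.773×2.62)
= 5.772 × (0.5604 − 0.1320) + 2.303 × 0.1320 = 2.777 mg/L.
DO = 9.36 − 2.777 = 6.583 mg/L.

DO ≈ 6.58 mg/L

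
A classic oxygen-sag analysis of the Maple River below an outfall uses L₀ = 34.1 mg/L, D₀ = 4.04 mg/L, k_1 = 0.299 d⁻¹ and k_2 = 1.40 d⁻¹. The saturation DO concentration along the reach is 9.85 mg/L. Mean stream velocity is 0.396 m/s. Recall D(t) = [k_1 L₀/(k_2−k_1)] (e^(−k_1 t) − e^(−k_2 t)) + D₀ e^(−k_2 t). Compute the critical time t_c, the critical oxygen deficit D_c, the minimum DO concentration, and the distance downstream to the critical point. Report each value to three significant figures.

With k_2/k_1 = 4.682 and 1 − D₀(k_2−k_1)/(k_1 L₀) = 0.5637,
t_c = ln(4.682 × 0.5637) / (1.40 − 0.299) = ln(2.640) / 1.101 = 0.9706/1.101 = 0.8816 d.
D_c = (k_1/k_2) L₀ e^(−k_1 t_c) = (0.299/1.40) × 34.1 × e^(−0.299×0.8816) = 0.2136 × 34.1 × 0.7683 = 5.595 mg/L.
Minimum DO = C_s − D_c = 9.85 − 5.595 = 4.255 mg/L.
x_c = v t_c = 0.396 m/s × 0.8816 d × 86400 s/d = 30160 m ≈ 30.2 km.

t_c ≈ 0.882 d; D_c ≈ 5.60 mg/L; min DO ≈ 4.25 mg/L; x_c ≈ 30.2 km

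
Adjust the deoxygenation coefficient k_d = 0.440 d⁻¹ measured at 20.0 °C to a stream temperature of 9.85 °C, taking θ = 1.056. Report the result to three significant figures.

k_d(T₂) = k_d(T₁) · θ^(T₂−T₁) = 0.440 × 1.056^(9.85−20.0)
= 0.440 × 1.056^-10.2 = 0.440 × 0.5752 = 0.2531 d⁻¹.

k_d ≈ 0.253 d⁻¹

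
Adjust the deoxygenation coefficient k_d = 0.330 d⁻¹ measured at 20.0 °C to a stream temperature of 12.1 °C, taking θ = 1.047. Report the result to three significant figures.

k_d(T₂) = k_d(T₁) · θ^(T₂−T₁) = 0.330 × 1.047^(12.1−20.0)
= 0.330 × 1.047^-7.90 = 0.330 × 0.6957 = 0.2296 d⁻¹.

k_d ≈ 0.230 d⁻¹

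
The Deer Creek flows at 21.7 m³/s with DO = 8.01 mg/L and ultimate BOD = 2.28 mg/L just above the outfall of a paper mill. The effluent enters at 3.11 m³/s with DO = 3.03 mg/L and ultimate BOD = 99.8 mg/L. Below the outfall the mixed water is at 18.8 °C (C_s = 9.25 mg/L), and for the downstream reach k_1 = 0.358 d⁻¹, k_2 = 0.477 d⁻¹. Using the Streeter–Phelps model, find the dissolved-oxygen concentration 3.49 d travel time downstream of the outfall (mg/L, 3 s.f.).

DO ≈ 4.65 mg/L

Mixed DO = (21.7×8.01 + 3.11×3.03)/(21.7+3.11) = 183.2/24.81 = 7.386 mg/L.
Mixed L₀ = (21.7×2.28 + 3.11×99.8)/(24.81) = 359.9/24.81 = 14.50 mg/L.
Initial deficit D₀ = C_s − DO₀ = 9.25 − 7.386 = 1.864 mg/L.
D(3.49) = [0.358×14.50/(0.477−0.358)](e^(−0.358×3.49) − e^(−0.477×3.49)) + 1.864 e^(−0.477×3.49)
= 43.64 × (0.2867 − 0.1892) + 1.864 × 0.1892 = 4.604 mg/L.
DO = 9.25 − 4.604 = 4.646 mg/L.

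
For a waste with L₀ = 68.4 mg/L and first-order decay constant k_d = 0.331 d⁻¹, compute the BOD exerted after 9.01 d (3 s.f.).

y_t = L₀(1 − e^(−k_d t)) = 68.4 × (1 − e^(−0.331×9.01))
= 68.4 × (1 − 0.05068) = 68.4 × 0.9493 = 64.93 mg/L.

y ≈ 64.9 mg/L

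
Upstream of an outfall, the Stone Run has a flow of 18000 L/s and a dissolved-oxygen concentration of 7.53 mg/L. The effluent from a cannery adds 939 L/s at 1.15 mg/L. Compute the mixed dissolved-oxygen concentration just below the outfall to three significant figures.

7.21 mg/L

Flow-weighted mixing: C = (Q_r C_r + Q_w C_w)/(Q_r + Q_w)
= (18000×7.53 + 939×1.15)/(18000 + 939) = 136600/18940 = 7.214 mg/L.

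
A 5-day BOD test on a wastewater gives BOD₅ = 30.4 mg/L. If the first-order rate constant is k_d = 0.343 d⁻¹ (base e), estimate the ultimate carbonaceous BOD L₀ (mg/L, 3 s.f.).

BOD₅ = L₀(1 − e^(−5k_d)) ⇒ L₀ = BOD₅ / (1 − e^(−5×0.343))
= 30.4 / (1 − 0.1800) = 30.4 / 0.8200 = 37.07 mg/L.

L₀ ≈ 37.1 mg/L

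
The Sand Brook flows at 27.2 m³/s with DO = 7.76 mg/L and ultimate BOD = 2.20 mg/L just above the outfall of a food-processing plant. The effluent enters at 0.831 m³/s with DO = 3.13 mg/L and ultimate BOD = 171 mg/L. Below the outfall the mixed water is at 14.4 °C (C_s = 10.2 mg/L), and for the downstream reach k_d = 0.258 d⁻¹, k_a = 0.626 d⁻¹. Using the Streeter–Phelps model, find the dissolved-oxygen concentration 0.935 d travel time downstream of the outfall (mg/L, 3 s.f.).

DO ≈ 7.61 mg/L

Mixed DO = (27.2×7.76 + 0.831×3.13)/(27.2+0.831) = 213.7/28.03 = 7.623 mg/L.
Mixed L₀ = (27.2×2.20 + 0.831×171)/(28.03) = 201.9/28.03 = 7.204 mg/L.
Initial deficit D₀ = C_s − DO₀ = 10.2 − 7.623 = 2.577 mg/L.
D(0.935) = [0.258×7.204/(0.626−0.258)](e^(−0.258×0.935) − e^(−0.626×0.935)) + 2.577 e^(−0.626×0.935)
= 5.051 × (0.7857 − 0.5569) + 2.577 × 0.5569 = 2.591 mg/L.
DO = 10.2 − 2.591 = 7.609 mg/L.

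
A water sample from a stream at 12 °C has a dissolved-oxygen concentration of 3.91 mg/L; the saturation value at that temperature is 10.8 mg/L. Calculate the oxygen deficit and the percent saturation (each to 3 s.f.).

D = C_s − C = 10.8 − 3.91 = 6.89 mg/L.
% saturation = 3.91/10.8 × 100 = 36.2 %.

D ≈ 6.89 mg/L; 36.2 % saturation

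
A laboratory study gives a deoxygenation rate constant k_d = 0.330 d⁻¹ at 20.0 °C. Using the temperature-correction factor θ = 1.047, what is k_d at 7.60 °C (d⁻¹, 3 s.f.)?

k_d(T₂) = k_d(T₁) · θ^(T₂−T₁) = 0.330 × 1.047^(7.60−20.0)
= 0.330 × 1.047^-12.4 = 0.330 × 0.5658 = 0.1867 d⁻¹.

k_d ≈ 0.187 d⁻¹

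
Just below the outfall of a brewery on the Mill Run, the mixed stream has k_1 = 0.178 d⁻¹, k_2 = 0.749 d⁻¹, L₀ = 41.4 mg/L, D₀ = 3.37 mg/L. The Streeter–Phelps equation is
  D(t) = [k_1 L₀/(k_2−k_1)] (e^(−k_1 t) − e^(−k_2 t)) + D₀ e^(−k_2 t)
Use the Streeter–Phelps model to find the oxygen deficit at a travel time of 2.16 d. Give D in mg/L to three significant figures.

D ≈ 6.90 mg/L

k_1 L₀/(k_2−k_1) = 0.178×41.4/(0.749−0.178) = 7.369/0.5710 = 12.91 mg/L.
e^(−k_1 t) = e^(−0.178×2.160) = 0.6808; e^(−k_2 t) = e^(−0.749×2.160) = 0.1983.
D = 12.91 × (0.6808 − 0.1983) + 3.37 × 0.1983 = 6.227 + 0.6684 = 6.895 mg/L.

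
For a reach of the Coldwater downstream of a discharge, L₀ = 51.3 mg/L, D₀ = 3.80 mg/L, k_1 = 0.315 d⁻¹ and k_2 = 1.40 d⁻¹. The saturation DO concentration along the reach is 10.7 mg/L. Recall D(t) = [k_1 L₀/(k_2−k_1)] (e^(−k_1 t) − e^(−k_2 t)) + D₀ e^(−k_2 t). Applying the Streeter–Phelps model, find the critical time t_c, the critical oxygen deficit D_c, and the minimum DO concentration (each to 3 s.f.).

t_c ≈ 1.10 d; D_c ≈ 8.15 mg/L; min DO ≈ 2.55 mg/L

With k_2/k_1 = 4.444 and 1 − D₀(k_2−k_1)/(k_1 L₀) = 0.7449,
t_c = ln(4.444 × 0.7449) / (1.40 − 0.315) = ln(3.310) / 1.085 = 1.197/1.085 = 1.103 d.
D_c = (k_1/k_2) L₀ e^(−k_1 t_c) = (0.315/1.40) × 51.3 × e^(−0.315×1.103) = 0.2250 × 51.3 × 0.7064 = 8.154 mg/L.
Minimum DO = C_s − D_c = 10.7 − 8.154 = 2.546 mg/L.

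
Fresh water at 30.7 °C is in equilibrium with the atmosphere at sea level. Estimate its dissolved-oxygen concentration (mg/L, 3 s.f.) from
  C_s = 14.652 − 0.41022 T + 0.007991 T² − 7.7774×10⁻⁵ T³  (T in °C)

C_s = 14.652 − 0.41022×30.7 + 0.007991×30.7² − 7.7774×10⁻⁵×30.7³ = 7.339 mg/L.

C_s ≈ 7.34 mg/L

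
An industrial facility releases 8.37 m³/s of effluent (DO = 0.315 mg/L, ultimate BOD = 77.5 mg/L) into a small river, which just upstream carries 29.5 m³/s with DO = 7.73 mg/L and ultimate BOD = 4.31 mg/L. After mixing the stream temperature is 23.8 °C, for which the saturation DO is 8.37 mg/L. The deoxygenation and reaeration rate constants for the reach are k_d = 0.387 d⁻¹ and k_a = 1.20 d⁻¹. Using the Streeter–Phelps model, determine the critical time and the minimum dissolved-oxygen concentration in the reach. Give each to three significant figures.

Mixed DO = (29.5×7.73 + 8.37×0.315)/(29.5+8.37) = 230.7/37.87 = 6.091 mg/L.
Mixed L₀ = (29.5×4.31 + 8.37×77.5)/(37.87) = 775.8/37.87 = 20.49 mg/L.
Initial deficit D₀ = C_s − DO₀ = 8.37 − 6.091 = 2.279 mg/L.
t_c = (1/0.8130) ln[(1.20/0.387)(1 − 2.279×0.8130/(0.387×20.49))] = 1.230 × ln(2.376) = 1.065 d.
D_c = (0.387/1.20) × 20.49 × e^(−0.387×1.065) = 0.3225 × 20.49 × 0.6623 = 4.376 mg/L.
Minimum DO = 8.37 − 4.376 = 3.994 mg/L.

t_c ≈ 1.06 d; minimum DO ≈ 3.99 mg/L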